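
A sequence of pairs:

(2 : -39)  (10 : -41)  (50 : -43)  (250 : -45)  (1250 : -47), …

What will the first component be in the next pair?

First component — ×5 each step: 2, 10, 50, 250, 1250 → 6250.

6250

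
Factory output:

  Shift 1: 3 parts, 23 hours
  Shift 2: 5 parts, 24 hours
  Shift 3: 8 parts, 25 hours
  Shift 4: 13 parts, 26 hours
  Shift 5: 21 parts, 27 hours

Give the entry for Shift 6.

34 parts, 28 hours

Parts: 3, 5, 8, 13, 21 → 34 (each term is the sum of the two before it).
For the hours, +1 each step: 23, 24, 25, 26, 27 → 28.
Combining the parts gives 34 parts, 28 hours.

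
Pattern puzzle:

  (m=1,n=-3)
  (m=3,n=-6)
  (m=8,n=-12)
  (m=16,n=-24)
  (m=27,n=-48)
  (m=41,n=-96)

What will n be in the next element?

N: ×2 each step; -3, -6, -12, -24, -48, -96 → -192.

-192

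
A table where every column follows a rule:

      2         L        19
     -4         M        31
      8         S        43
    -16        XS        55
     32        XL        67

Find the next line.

For the first component, ×(-2) each step: 2, -4, 8, -16, 32 → -64.
Size: runs backward through clothing sizes XS→XL, so L, M, S, XS, XL → L.
Third component: +12 each step; 19, 31, 43, 55, 67 → 79.
Combining the parts gives -64  L  79.

-64  L  79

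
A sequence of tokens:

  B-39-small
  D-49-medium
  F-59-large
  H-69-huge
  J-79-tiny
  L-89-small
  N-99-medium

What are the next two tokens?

P-109-large, R-119-huge

Letter — letters move forward 2 places in the alphabet: B, D, F, H, J, L, N → P → R.
Second component goes 39, 49, 59, 69, 79, 89, 99 → 109 → 119 (+10 each step).
Size: small, medium, large, huge, tiny, small, medium → large → huge (repeats small → medium → large → huge → tiny).
Putting the parts together: P-109-large and then R-119-huge.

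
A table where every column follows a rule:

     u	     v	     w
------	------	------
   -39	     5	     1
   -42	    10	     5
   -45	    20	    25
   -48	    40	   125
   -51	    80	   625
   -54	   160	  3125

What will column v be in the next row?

Column u: -39, -42, -45, -48, -51, -54 → -57 (−3 each step).
Column v: ×2 each step, so 5, 10, 20, 40, 80, 160 → 320.
Column w — ×5 each step: 1, 5, 25, 125, 625, 3125 → 15625.

320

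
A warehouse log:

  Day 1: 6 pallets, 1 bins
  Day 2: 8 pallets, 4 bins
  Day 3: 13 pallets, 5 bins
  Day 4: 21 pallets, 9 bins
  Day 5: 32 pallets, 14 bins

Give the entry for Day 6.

Pallets — differences are 2, 5, 8, … (increasing by 3 each time): 6, 8, 13, 21, 32 → 46.
Bins: 1, 4, 5, 9, 14 → 23 (each term is the sum of the two before it).
Combining the parts gives 46 pallets, 23 bins.

46 pallets, 23 bins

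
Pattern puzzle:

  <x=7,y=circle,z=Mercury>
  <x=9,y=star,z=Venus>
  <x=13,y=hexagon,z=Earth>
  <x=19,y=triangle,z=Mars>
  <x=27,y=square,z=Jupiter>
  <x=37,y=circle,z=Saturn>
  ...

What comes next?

X — differences are 2, 4, 6, … (increasing by 2 each time): 7, 9, 13, 19, 27, 37 → 49.
Y: repeats circle → star → hexagon → triangle → square, so circle, star, hexagon, triangle, square, circle → star.
For the z, runs through the planets Mercury→Neptune: Mercury, Venus, Earth, Mars, Jupiter, Saturn → Uranus.
So the next term is <x=49,y=star,z=Uranus>.

<x=49,y=star,z=Uranus>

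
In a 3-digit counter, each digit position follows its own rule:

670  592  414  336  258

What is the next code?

First digit goes 6, 5, 4, 3, 2 → 1 (−1 each step, mod 10).
For the second digit, +2 each step, mod 10: 7, 9, 1, 3, 5 → 7.
Third digit: 0, 2, 4, 6, 8 → 0 (+2 each step, mod 10).
So the next code is 170.

170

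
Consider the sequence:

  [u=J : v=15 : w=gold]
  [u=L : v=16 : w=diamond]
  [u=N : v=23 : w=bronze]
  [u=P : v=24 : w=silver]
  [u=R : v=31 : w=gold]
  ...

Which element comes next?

U — letters move forward 2 places in the alphabet: J, L, N, P, R → T.
V: 15, 16, 23, 24, 31 → 32 (alternating steps +1, +7, +1, +7, …).
For the w, repeats gold → diamond → bronze → silver: gold, diamond, bronze, silver, gold → diamond.
So the next element is [u=T : v=32 : w=diamond].

[u=T : v=32 : w=diamond]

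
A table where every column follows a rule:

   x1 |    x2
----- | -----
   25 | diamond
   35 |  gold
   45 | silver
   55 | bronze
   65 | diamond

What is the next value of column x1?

75

Column x1 — +10 each step: 25, 35, 45, 55, 65 → 75.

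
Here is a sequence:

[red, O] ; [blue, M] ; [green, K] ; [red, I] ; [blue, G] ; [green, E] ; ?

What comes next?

[red, C]

Colour: repeats red → blue → green; red, blue, green, red, blue, green → red.
Letter: O, M, K, I, G, E → C (letters move back 2 places in the alphabet).
So the next pair is [red, C].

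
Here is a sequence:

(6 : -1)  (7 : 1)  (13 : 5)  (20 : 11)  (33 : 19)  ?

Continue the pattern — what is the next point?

(53 : 29)

First component — each term is the sum of the two before it: 6, 7, 13, 20, 33 → 53.
Second component: -1, 1, 5, 11, 19 → 29 (differences are 2, 4, 6, … (increasing by 2 each time)).
Putting it together: (53 : 29).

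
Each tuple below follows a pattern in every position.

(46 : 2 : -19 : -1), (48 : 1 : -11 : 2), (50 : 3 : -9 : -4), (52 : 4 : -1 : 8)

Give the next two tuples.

(54 : 7 : 1 : -16), (56 : 11 : 9 : 32)

First part goes 46, 48, 50, 52 → 54 → 56 (+2 each step).
For the second part, each term is the sum of the two before it: 2, 1, 3, 4 → 7 → 11.
Third part: alternating steps +8, +2, +8, +2, …, so -19, -11, -9, -1 → 1 → 9.
Fourth part goes -1, 2, -4, 8 → -16 → 32 (×(-2) each step).
So the next two tuples are (54 : 7 : 1 : -16) and (56 : 11 : 9 : 32).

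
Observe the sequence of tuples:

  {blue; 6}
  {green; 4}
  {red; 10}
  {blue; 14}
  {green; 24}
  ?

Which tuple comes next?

Colour — repeats blue → green → red: blue, green, red, blue, green → red.
Second value: 6, 4, 10, 14, 24 → 38 (each term is the sum of the two before it).
So the next tuple is {red; 38}.

{red; 38}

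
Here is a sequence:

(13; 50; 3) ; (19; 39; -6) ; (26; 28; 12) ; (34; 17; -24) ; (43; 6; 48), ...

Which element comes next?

For the first component, differences are 6, 7, 8, … (increasing by 1 each time): 13, 19, 26, 34, 43 → 53.
For the second component, −11 each step: 50, 39, 28, 17, 6 → -5.
Third component — ×(-2) each step: 3, -6, 12, -24, 48 → -96.
Combining the parts gives (53; -5; -96).

(53; -5; -96)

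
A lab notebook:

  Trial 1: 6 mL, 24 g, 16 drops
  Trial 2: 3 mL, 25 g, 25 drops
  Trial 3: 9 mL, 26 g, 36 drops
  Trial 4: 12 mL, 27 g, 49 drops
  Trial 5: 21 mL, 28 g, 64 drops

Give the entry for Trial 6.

33 mL, 29 g, 81 drops

ML: each term is the sum of the two before it, so 6, 3, 9, 12, 21 → 33.
For the g, +1 each step: 24, 25, 26, 27, 28 → 29.
Drops — perfect squares: 4², 5², 6², …: 16, 25, 36, 49, 64 → 81.
Combining the parts gives 33 mL, 29 g, 81 drops.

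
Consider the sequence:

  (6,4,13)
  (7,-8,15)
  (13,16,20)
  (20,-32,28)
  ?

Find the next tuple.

First value: each term is the sum of the two before it, so 6, 7, 13, 20 → 33.
Second value — ×(-2) each step: 4, -8, 16, -32 → 64.
Third value: 13, 15, 20, 28 → 39 (differences are 2, 5, 8, … (increasing by 3 each time)).
Combining the parts gives (33,64,39).

(33,64,39)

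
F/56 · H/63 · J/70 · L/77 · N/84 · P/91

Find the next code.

Letter: letters move forward 2 places in the alphabet; F, H, J, L, N, P → R.
For the second component, +7 each step: 56, 63, 70, 77, 84, 91 → 98.
Putting it together: R/98.

R/98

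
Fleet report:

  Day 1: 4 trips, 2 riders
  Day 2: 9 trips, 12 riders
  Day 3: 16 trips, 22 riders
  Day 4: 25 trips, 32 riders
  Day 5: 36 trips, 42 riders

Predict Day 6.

49 trips, 52 riders

Trips: perfect squares: 2², 3², 4², …, so 4, 9, 16, 25, 36 → 49.
Riders: +10 each step; 2, 12, 22, 32, 42 → 52.
Putting it together: 49 trips, 52 riders.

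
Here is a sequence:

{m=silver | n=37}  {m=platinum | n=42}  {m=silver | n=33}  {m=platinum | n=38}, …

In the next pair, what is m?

For the m, alternates silver ↔ platinum: silver, platinum, silver, platinum → silver.
N: 37, 42, 33, 38 → 29 (alternating steps +5, −9, +5, −9, …).

silver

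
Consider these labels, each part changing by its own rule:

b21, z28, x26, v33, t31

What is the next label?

r38

Letter: letters move back 2 places in the alphabet, wrapping A→Z, so b, z, x, v, t → r.
Second component: alternating steps +7, −2, +7, −2, …; 21, 28, 26, 33, 31 → 38.
Putting it together: r38.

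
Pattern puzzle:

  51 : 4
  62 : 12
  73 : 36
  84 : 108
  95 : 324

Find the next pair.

106 : 972

First part: +11 each step; 51, 62, 73, 84, 95 → 106.
Second part — ×3 each step: 4, 12, 36, 108, 324 → 972.
So the next pair is 106 : 972.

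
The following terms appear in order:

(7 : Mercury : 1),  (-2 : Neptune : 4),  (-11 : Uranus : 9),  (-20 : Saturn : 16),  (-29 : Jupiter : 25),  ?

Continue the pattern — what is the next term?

First slot: −9 each step, so 7, -2, -11, -20, -29 → -38.
Planet: runs backward through the planets Mercury→Neptune, so Mercury, Neptune, Uranus, Saturn, Jupiter → Mars.
Third slot goes 1, 4, 9, 16, 25 → 36 (perfect squares: 1², 2², 3², …).
Combining the parts gives (-38 : Mars : 36).

(-38 : Mars : 36)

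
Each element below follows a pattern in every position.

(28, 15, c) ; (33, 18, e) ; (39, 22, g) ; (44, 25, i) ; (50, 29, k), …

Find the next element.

(55, 32, m)

First entry goes 28, 33, 39, 44, 50 → 55 (alternating steps +5, +6, +5, +6, …).
Second entry: alternating steps +3, +4, +3, +4, …, so 15, 18, 22, 25, 29 → 32.
Letter: letters move forward 2 places in the alphabet, so c, e, g, i, k → m.
So the next element is (55, 32, m).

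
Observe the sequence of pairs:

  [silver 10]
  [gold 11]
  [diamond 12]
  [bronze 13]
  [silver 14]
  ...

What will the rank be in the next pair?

gold

Rank: repeats silver → gold → diamond → bronze; silver, gold, diamond, bronze, silver → gold.
Second part: +1 each step; 10, 11, 12, 13, 14 → 15.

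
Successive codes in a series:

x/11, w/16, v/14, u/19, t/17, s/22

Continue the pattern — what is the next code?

For the letter, letters move back 1 place in the alphabet: x, w, v, u, t, s → r.
For the second component, alternating steps +5, −2, +5, −2, …: 11, 16, 14, 19, 17, 22 → 20.
So the next code is r/20.

r/20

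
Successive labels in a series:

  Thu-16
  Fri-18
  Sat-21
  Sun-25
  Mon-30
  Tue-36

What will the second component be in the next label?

43

For the second component, differences are 2, 3, 4, … (increasing by 1 each time): 16, 18, 21, 25, 30, 36 → 43.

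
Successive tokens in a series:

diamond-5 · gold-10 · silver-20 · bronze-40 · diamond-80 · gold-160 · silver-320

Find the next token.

bronze-640

Rank — repeats diamond → gold → silver → bronze: diamond, gold, silver, bronze, diamond, gold, silver → bronze.
For the second component, ×2 each step: 5, 10, 20, 40, 80, 160, 320 → 640.
Putting it together: bronze-640.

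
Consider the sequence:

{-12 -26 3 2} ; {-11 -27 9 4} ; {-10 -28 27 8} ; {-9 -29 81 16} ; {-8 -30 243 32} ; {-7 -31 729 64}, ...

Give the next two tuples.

{-6 -32 2187 128}, {-5 -33 6561 256}

First entry — +1 each step: -12, -11, -10, -9, -8, -7 → -6 → -5.
Second entry goes -26, -27, -28, -29, -30, -31 → -32 → -33 (−1 each step).
For the third entry, ×3 each step: 3, 9, 27, 81, 243, 729 → 2187 → 6561.
Fourth entry: ×2 each step, so 2, 4, 8, 16, 32, 64 → 128 → 256.
So the next two tuples are {-6 -32 2187 128} and {-5 -33 6561 256}.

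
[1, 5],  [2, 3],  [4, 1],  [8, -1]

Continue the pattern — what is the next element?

[16, -3]

First coordinate: ×2 each step, so 1, 2, 4, 8 → 16.
Second coordinate goes 5, 3, 1, -1 → -3 (−2 each step).
So the next element is [16, -3].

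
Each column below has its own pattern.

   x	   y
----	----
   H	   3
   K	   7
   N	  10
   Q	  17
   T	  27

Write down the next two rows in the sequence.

Column x: H, K, N, Q, T → W → Z (letters move forward 3 places in the alphabet).
Column y: 3, 7, 10, 17, 27 → 44 → 71 (each term is the sum of the two before it).
Putting the parts together: W  44 and then Z  71.

W  44; Z  71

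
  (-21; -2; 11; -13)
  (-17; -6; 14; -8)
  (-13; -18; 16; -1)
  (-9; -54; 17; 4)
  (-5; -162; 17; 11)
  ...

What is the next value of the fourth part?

16

Fourth part — alternating steps +5, +7, +5, +7, …: -13, -8, -1, 4, 11 → 16.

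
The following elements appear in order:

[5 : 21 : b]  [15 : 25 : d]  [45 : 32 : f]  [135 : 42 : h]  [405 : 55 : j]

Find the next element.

[1215 : 71 : l]

First coordinate goes 5, 15, 45, 135, 405 → 1215 (×3 each step).
Second coordinate: differences are 4, 7, 10, … (increasing by 3 each time); 21, 25, 32, 42, 55 → 71.
Letter: letters move forward 2 places in the alphabet; b, d, f, h, j → l.
Combining the parts gives [1215 : 71 : l].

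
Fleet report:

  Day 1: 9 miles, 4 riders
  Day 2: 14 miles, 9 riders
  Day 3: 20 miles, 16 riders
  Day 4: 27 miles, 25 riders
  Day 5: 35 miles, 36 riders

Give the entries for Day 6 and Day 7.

44 miles, 49 riders; 54 miles, 64 riders

Miles: differences are 5, 6, 7, … (increasing by 1 each time); 9, 14, 20, 27, 35 → 44 → 54.
Riders: perfect squares: 2², 3², 4², …, so 4, 9, 16, 25, 36 → 49 → 64.
Putting the parts together: 44 miles, 49 riders and then 54 miles, 64 riders.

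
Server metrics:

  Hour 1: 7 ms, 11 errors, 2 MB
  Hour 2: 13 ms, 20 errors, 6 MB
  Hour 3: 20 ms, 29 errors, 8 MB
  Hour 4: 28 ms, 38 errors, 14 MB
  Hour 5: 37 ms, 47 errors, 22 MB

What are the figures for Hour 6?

47 ms, 56 errors, 36 MB

For the ms, differences are 6, 7, 8, … (increasing by 1 each time): 7, 13, 20, 28, 37 → 47.
Errors: +9 each step, so 11, 20, 29, 38, 47 → 56.
MB: each term is the sum of the two before it, so 2, 6, 8, 14, 22 → 36.
So the next row is 47 ms, 56 errors, 36 MB.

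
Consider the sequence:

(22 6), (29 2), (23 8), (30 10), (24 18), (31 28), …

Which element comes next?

(25 46)

First component: alternating steps +7, −6, +7, −6, …; 22, 29, 23, 30, 24, 31 → 25.
Second component: each term is the sum of the two before it; 6, 2, 8, 10, 18, 28 → 46.
Putting it together: (25 46).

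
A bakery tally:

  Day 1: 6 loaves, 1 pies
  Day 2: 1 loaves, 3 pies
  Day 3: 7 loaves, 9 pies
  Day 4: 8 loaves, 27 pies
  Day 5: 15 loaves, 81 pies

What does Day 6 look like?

23 loaves, 243 pies

Loaves: each term is the sum of the two before it; 6, 1, 7, 8, 15 → 23.
For the pies, ×3 each step: 1, 3, 9, 27, 81 → 243.
Combining the parts gives 23 loaves, 243 pies.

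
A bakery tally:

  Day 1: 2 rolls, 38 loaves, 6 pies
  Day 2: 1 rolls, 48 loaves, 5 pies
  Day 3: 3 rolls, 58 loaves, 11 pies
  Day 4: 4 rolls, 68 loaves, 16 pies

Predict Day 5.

7 rolls, 78 loaves, 27 pies

Rolls: each term is the sum of the two before it; 2, 1, 3, 4 → 7.
Loaves: +10 each step; 38, 48, 58, 68 → 78.
Pies goes 6, 5, 11, 16 → 27 (each term is the sum of the two before it).
Combining the parts gives 7 rolls, 78 loaves, 27 pies.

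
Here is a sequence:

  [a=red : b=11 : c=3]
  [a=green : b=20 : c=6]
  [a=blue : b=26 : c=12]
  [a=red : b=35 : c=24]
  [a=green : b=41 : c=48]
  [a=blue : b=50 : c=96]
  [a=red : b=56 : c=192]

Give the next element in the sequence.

[a=green : b=65 : c=384]

A — repeats red → green → blue: red, green, blue, red, green, blue, red → green.
B: 11, 20, 26, 35, 41, 50, 56 → 65 (alternating steps +9, +6, +9, +6, …).
C goes 3, 6, 12, 24, 48, 96, 192 → 384 (×2 each step).
Combining the parts gives [a=green : b=65 : c=384].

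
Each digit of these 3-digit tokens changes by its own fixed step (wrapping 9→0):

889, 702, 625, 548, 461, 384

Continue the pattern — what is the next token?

First digit: −1 each step, mod 10, so 8, 7, 6, 5, 4, 3 → 2.
For the second digit, +2 each step, mod 10: 8, 0, 2, 4, 6, 8 → 0.
Third digit: 9, 2, 5, 8, 1, 4 → 7 (+3 each step, mod 10).
Combining the parts gives 207.

207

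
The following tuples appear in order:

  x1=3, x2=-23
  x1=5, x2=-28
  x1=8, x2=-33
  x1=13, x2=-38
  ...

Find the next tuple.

x1=21, x2=-43

X1 — each term is the sum of the two before it: 3, 5, 8, 13 → 21.
For the x2, −5 each step: -23, -28, -33, -38 → -43.
So the next tuple is x1=21, x2=-43.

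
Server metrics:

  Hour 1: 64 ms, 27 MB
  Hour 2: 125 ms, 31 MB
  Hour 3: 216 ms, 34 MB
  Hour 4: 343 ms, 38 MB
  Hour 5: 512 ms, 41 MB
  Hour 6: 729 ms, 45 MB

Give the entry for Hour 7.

Ms: perfect cubes: 4³, 5³, 6³, …, so 64, 125, 216, 343, 512, 729 → 1000.
MB: 27, 31, 34, 38, 41, 45 → 48 (alternating steps +4, +3, +4, +3, …).
So the next row is 1000 ms, 48 MB.

1000 ms, 48 MB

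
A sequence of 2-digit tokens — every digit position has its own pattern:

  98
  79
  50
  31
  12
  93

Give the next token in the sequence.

74

First digit: −2 each step, mod 10, so 9, 7, 5, 3, 1, 9 → 7.
For the second digit, +1 each step, mod 10: 8, 9, 0, 1, 2, 3 → 4.
So the next token is 74.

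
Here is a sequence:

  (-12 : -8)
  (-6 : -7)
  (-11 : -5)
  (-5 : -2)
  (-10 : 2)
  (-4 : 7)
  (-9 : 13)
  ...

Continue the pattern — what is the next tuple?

(-3 : 20)

First entry: alternating steps +6, −5, +6, −5, …; -12, -6, -11, -5, -10, -4, -9 → -3.
Second entry: differences are 1, 2, 3, … (increasing by 1 each time), so -8, -7, -5, -2, 2, 7, 13 → 20.
Putting it together: (-3 : 20).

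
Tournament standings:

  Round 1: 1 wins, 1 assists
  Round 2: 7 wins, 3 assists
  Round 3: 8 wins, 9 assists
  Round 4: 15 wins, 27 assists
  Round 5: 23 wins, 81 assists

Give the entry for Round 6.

38 wins, 243 assists

For the wins, each term is the sum of the two before it: 1, 7, 8, 15, 23 → 38.
For the assists, ×3 each step: 1, 3, 9, 27, 81 → 243.
Putting it together: 38 wins, 243 assists.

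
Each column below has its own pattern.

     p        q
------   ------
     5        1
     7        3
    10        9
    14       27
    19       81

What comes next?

Column p: differences are 2, 3, 4, … (increasing by 1 each time), so 5, 7, 10, 14, 19 → 25.
Column q: ×3 each step; 1, 3, 9, 27, 81 → 243.
Putting it together: 25  243.

25  243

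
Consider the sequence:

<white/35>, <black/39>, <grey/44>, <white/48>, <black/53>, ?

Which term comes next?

<grey/57>

Shade — repeats white → black → grey: white, black, grey, white, black → grey.
Second coordinate: alternating steps +4, +5, +4, +5, …, so 35, 39, 44, 48, 53 → 57.
Combining the parts gives <grey/57>.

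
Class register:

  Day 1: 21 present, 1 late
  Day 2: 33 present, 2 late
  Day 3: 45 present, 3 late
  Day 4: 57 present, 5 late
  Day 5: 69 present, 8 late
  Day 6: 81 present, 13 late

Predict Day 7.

93 present, 21 late

Present goes 21, 33, 45, 57, 69, 81 → 93 (+12 each step).
Late — each term is the sum of the two before it: 1, 2, 3, 5, 8, 13 → 21.
So the next line is 93 present, 21 late.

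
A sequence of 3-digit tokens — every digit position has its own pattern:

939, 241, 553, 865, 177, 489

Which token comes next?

791

First digit goes 9, 2, 5, 8, 1, 4 → 7 (+3 each step, mod 10).
Second digit: +1 each step, mod 10, so 3, 4, 5, 6, 7, 8 → 9.
Third digit goes 9, 1, 3, 5, 7, 9 → 1 (+2 each step, mod 10).
Putting it together: 791.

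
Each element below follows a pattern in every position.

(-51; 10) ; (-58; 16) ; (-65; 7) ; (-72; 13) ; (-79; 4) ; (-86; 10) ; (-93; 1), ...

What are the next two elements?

(-100; 7), (-107; -2)

For the first part, −7 each step: -51, -58, -65, -72, -79, -86, -93 → -100 → -107.
Second part: alternating steps +6, −9, +6, −9, …, so 10, 16, 7, 13, 4, 10, 1 → 7 → -2.
Putting the parts together: (-100; 7) and then (-107; -2).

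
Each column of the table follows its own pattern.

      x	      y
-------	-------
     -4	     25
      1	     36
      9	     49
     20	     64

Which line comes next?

34  81

Column x: -4, 1, 9, 20 → 34 (differences are 5, 8, 11, … (increasing by 3 each time)).
Column y: perfect squares: 5², 6², 7², …, so 25, 36, 49, 64 → 81.
So the next line is 34  81.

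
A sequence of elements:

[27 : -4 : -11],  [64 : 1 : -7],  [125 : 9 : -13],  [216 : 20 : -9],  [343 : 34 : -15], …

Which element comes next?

[512 : 51 : -11]

First value — perfect cubes: 3³, 4³, 5³, …: 27, 64, 125, 216, 343 → 512.
Second value goes -4, 1, 9, 20, 34 → 51 (differences are 5, 8, 11, … (increasing by 3 each time)).
Third value goes -11, -7, -13, -9, -15 → -11 (alternating steps +4, −6, +4, −6, …).
So the next element is [512 : 51 : -11].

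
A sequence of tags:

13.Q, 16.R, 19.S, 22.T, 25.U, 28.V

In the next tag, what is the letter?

Letter: letters move forward 1 place in the alphabet; Q, R, S, T, U, V → W.

W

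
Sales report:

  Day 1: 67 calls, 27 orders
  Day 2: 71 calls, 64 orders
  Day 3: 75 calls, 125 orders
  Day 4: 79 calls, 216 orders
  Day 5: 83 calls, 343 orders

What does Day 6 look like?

Calls: 67, 71, 75, 79, 83 → 87 (+4 each step).
Orders: perfect cubes: 3³, 4³, 5³, …; 27, 64, 125, 216, 343 → 512.
So the next record is 87 calls, 512 orders.

87 calls, 512 orders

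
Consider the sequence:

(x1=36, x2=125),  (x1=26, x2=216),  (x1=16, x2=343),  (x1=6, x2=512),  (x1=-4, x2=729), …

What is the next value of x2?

1000

X2 — perfect cubes: 5³, 6³, 7³, …: 125, 216, 343, 512, 729 → 1000.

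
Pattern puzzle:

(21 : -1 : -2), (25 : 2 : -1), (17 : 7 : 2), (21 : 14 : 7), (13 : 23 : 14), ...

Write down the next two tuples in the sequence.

First coordinate — alternating steps +4, −8, +4, −8, …: 21, 25, 17, 21, 13 → 17 → 9.
For the second coordinate, differences are 3, 5, 7, … (increasing by 2 each time): -1, 2, 7, 14, 23 → 34 → 47.
Third coordinate goes -2, -1, 2, 7, 14 → 23 → 34 (always the previous value of the second coordinate).
So the next two tuples are (17 : 34 : 23) and (9 : 47 : 34).

(17 : 34 : 23), (9 : 47 : 34)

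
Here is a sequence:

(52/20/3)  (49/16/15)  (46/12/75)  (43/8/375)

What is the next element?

First value: −3 each step; 52, 49, 46, 43 → 40.
Second value: −4 each step, so 20, 16, 12, 8 → 4.
Third value: 3, 15, 75, 375 → 1875 (×5 each step).
So the next element is (40/4/1875).

(40/4/1875)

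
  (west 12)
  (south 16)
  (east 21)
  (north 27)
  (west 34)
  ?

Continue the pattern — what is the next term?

Direction: repeats west → south → east → north; west, south, east, north, west → south.
Second slot: 12, 16, 21, 27, 34 → 42 (differences are 4, 5, 6, … (increasing by 1 each time)).
Putting it together: (south 42).

(south 42)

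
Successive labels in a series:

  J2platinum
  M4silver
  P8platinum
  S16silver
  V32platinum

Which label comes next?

Y64silver

Letter — letters move forward 3 places in the alphabet: J, M, P, S, V → Y.
Second component goes 2, 4, 8, 16, 32 → 64 (×2 each step).
Metal: alternates platinum ↔ silver; platinum, silver, platinum, silver, platinum → silver.
Putting it together: Y64silver.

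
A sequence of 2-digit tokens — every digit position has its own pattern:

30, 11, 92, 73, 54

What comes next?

For the first digit, −2 each step, mod 10: 3, 1, 9, 7, 5 → 3.
Second digit: +1 each step, mod 10, so 0, 1, 2, 3, 4 → 5.
So the next token is 35.

35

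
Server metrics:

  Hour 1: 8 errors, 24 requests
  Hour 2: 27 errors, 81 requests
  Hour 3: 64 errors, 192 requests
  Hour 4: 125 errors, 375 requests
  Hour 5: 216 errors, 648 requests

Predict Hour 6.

343 errors, 1029 requests

Errors goes 8, 27, 64, 125, 216 → 343 (perfect cubes: 2³, 3³, 4³, …).
Requests goes 24, 81, 192, 375, 648 → 1029 (always 3 × the errors).
Combining the parts gives 343 errors, 1029 requests.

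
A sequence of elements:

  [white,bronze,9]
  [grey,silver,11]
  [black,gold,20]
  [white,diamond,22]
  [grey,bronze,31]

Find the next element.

[black,silver,33]

Shade — repeats white → grey → black: white, grey, black, white, grey → black.
For the rank, repeats bronze → silver → gold → diamond: bronze, silver, gold, diamond, bronze → silver.
For the third coordinate, alternating steps +2, +9, +2, +9, …: 9, 11, 20, 22, 31 → 33.
So the next element is [black,silver,33].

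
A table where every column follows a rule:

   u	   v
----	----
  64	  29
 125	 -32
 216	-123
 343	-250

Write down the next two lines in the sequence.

Column u — perfect cubes: 4³, 5³, 6³, …: 64, 125, 216, 343 → 512 → 729.
For the column v, together with the column u always sums to 93: 29, -32, -123, -250 → -419 → -636.
Putting the parts together: 512  -419 and then 729  -636.

512  -419; 729  -636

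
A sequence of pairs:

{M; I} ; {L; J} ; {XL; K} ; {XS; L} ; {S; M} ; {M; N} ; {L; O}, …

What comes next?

Size: M, L, XL, XS, S, M, L → XL (repeats M → L → XL → XS → S).
Letter: letters move forward 1 place in the alphabet, so I, J, K, L, M, N, O → P.
Combining the parts gives {XL; P}.

{XL; P}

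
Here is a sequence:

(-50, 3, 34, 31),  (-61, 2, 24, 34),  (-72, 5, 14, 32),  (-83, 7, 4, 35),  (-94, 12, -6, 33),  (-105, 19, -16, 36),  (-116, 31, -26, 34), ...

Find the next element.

First entry: −11 each step, so -50, -61, -72, -83, -94, -105, -116 → -127.
For the second entry, each term is the sum of the two before it: 3, 2, 5, 7, 12, 19, 31 → 50.
Third entry — −10 each step: 34, 24, 14, 4, -6, -16, -26 → -36.
Fourth entry — alternating steps +3, −2, +3, −2, …: 31, 34, 32, 35, 33, 36, 34 → 37.
Combining the parts gives (-127, 50, -36, 37).

(-127, 50, -36, 37)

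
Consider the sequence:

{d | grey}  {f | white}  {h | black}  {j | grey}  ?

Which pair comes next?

Letter: d, f, h, j → l (letters move forward 2 places in the alphabet).
Shade: grey, white, black, grey → white (repeats grey → white → black).
Combining the parts gives {l | white}.

{l | white}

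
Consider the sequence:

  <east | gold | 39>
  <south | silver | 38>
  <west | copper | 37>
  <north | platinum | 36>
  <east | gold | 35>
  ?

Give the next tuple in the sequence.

For the direction, repeats east → south → west → north: east, south, west, north, east → south.
Metal: gold, silver, copper, platinum, gold → silver (repeats gold → silver → copper → platinum).
Third part — −1 each step: 39, 38, 37, 36, 35 → 34.
Putting it together: <south | silver | 34>.

<south | silver | 34>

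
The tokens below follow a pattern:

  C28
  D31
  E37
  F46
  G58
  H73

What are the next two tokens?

I91, J112

Letter — letters move forward 1 place in the alphabet: C, D, E, F, G, H → I → J.
For the second component, differences are 3, 6, 9, … (increasing by 3 each time): 28, 31, 37, 46, 58, 73 → 91 → 112.
Putting the parts together: I91 and then J112.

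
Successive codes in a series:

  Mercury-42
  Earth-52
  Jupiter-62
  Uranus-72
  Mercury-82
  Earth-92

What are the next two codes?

For the planet, repeats Mercury → Earth → Jupiter → Uranus: Mercury, Earth, Jupiter, Uranus, Mercury, Earth → Jupiter → Uranus.
Second component: +10 each step; 42, 52, 62, 72, 82, 92 → 102 → 112.
So the next two codes are Jupiter-102 and Uranus-112.

Jupiter-102 then Uranus-112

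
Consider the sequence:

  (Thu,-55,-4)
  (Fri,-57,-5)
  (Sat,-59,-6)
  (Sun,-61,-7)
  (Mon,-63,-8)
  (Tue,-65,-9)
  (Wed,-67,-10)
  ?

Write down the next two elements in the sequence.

For the day, runs through the weekdays Mon→Sun: Thu, Fri, Sat, Sun, Mon, Tue, Wed → Thu → Fri.
Second entry: −2 each step, so -55, -57, -59, -61, -63, -65, -67 → -69 → -71.
Third entry: −1 each step; -4, -5, -6, -7, -8, -9, -10 → -11 → -12.
Putting the parts together: (Thu,-69,-11) and then (Fri,-71,-12).

(Thu,-69,-11), (Fri,-71,-12)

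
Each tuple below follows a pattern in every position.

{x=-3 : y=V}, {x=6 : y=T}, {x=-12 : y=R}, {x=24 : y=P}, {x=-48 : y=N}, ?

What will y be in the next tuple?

Y: letters move back 2 places in the alphabet, so V, T, R, P, N → L.

L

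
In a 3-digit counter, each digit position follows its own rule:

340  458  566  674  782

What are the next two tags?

First digit goes 3, 4, 5, 6, 7 → 8 → 9 (+1 each step, mod 10).
For the second digit, +1 each step, mod 10: 4, 5, 6, 7, 8 → 9 → 0.
Third digit: 0, 8, 6, 4, 2 → 0 → 8 (−2 each step, mod 10).
So the next two tags are 890 and 908.

890 then 908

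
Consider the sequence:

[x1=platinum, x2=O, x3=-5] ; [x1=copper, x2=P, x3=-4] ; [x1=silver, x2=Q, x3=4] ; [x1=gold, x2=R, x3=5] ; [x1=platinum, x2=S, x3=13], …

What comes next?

X1 goes platinum, copper, silver, gold, platinum → copper (repeats platinum → copper → silver → gold).
X2: O, P, Q, R, S → T (letters move forward 1 place in the alphabet).
X3 — alternating steps +1, +8, +1, +8, …: -5, -4, 4, 5, 13 → 14.
Putting it together: [x1=copper, x2=T, x3=14].

[x1=copper, x2=T, x3=14]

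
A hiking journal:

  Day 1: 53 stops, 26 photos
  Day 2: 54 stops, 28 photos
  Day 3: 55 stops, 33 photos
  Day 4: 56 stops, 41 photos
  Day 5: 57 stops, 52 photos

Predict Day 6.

58 stops, 66 photos

Stops: +1 each step, so 53, 54, 55, 56, 57 → 58.
Photos: differences are 2, 5, 8, … (increasing by 3 each time); 26, 28, 33, 41, 52 → 66.
Combining the parts gives 58 stops, 66 photos.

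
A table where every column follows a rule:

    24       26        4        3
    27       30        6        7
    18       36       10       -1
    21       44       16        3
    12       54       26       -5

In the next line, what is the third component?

42

Third component: each term is the sum of the two before it; 4, 6, 10, 16, 26 → 42.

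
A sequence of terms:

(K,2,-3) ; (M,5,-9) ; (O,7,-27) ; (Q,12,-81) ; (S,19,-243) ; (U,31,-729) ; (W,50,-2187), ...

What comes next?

(Y,81,-6561)

Letter: letters move forward 2 places in the alphabet; K, M, O, Q, S, U, W → Y.
Second value: each term is the sum of the two before it, so 2, 5, 7, 12, 19, 31, 50 → 81.
Third value goes -3, -9, -27, -81, -243, -729, -2187 → -6561 (×3 each step).
Combining the parts gives (Y,81,-6561).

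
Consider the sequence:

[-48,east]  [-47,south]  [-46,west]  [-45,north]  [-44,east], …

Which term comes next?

[-43,south]

First entry: +1 each step; -48, -47, -46, -45, -44 → -43.
Direction: east, south, west, north, east → south (repeats east → south → west → north).
So the next term is [-43,south].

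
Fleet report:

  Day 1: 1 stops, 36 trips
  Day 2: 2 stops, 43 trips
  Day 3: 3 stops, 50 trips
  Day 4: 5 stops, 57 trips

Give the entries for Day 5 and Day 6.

8 stops, 64 trips; 13 stops, 71 trips

Stops: 1, 2, 3, 5 → 8 → 13 (each term is the sum of the two before it).
Trips: 36, 43, 50, 57 → 64 → 71 (+7 each step).
Putting the parts together: 8 stops, 64 trips and then 13 stops, 71 trips.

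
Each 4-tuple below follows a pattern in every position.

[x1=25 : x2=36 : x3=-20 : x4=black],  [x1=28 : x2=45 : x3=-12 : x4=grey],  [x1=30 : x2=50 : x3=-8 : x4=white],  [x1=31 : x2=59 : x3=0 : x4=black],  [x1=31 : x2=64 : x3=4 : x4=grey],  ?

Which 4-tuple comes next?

X1: 25, 28, 30, 31, 31 → 30 (differences are 3, 2, 1, … (decreasing by 1 each time)).
X2: alternating steps +9, +5, +9, +5, …, so 36, 45, 50, 59, 64 → 73.
X3: -20, -12, -8, 0, 4 → 12 (alternating steps +8, +4, +8, +4, …).
X4 — repeats black → grey → white: black, grey, white, black, grey → white.
Combining the parts gives [x1=30 : x2=73 : x3=12 : x4=white].

[x1=30 : x2=73 : x3=12 : x4=white]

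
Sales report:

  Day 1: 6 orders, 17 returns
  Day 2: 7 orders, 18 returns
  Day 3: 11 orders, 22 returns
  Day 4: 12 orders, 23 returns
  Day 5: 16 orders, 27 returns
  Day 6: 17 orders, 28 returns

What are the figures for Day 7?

21 orders, 32 returns

Orders: alternating steps +1, +4, +1, +4, …; 6, 7, 11, 12, 16, 17 → 21.
Returns: always 11 more than the orders; 17, 18, 22, 23, 27, 28 → 32.
Combining the parts gives 21 orders, 32 returns.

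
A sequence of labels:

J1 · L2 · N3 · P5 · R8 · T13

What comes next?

For the letter, letters move forward 2 places in the alphabet: J, L, N, P, R, T → V.
Second component: 1, 2, 3, 5, 8, 13 → 21 (each term is the sum of the two before it).
Putting it together: V21.

V21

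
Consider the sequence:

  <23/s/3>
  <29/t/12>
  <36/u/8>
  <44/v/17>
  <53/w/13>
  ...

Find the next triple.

<63/x/22>

For the first coordinate, differences are 6, 7, 8, … (increasing by 1 each time): 23, 29, 36, 44, 53 → 63.
Letter: s, t, u, v, w → x (letters move forward 1 place in the alphabet).
Third coordinate: alternating steps +9, −4, +9, −4, …, so 3, 12, 8, 17, 13 → 22.
Combining the parts gives <63/x/22>.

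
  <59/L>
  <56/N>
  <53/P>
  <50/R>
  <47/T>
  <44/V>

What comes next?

First part goes 59, 56, 53, 50, 47, 44 → 41 (−3 each step).
Letter: letters move forward 2 places in the alphabet; L, N, P, R, T, V → X.
So the next term is <41/X>.

<41/X>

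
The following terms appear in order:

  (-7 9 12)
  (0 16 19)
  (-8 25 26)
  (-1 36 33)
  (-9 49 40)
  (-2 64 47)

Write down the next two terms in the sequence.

First part — alternating steps +7, −8, +7, −8, …: -7, 0, -8, -1, -9, -2 → -10 → -3.
Second part — perfect squares: 3², 4², 5², …: 9, 16, 25, 36, 49, 64 → 81 → 100.
Third part: +7 each step, so 12, 19, 26, 33, 40, 47 → 54 → 61.
So the next two terms are (-10 81 54) and (-3 100 61).

(-10 81 54), (-3 100 61)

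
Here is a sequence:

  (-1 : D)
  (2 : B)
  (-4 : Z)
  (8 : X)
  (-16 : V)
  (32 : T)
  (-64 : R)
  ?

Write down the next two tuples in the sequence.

First entry: ×(-2) each step; -1, 2, -4, 8, -16, 32, -64 → 128 → -256.
For the letter, letters move back 2 places in the alphabet, wrapping A→Z: D, B, Z, X, V, T, R → P → N.
So the next two tuples are (128 : P) and (-256 : N).

(128 : P), (-256 : N)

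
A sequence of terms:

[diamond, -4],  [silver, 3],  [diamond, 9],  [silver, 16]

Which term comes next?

Rank goes diamond, silver, diamond, silver → diamond (alternates diamond ↔ silver).
Second part: alternating steps +7, +6, +7, +6, …, so -4, 3, 9, 16 → 22.
Putting it together: [diamond, 22].

[diamond, 22]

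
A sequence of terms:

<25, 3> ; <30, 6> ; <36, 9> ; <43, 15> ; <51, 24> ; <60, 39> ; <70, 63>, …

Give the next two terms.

<81, 102>, <93, 165>

First component: differences are 5, 6, 7, … (increasing by 1 each time); 25, 30, 36, 43, 51, 60, 70 → 81 → 93.
For the second component, each term is the sum of the two before it: 3, 6, 9, 15, 24, 39, 63 → 102 → 165.
So the next two terms are <81, 102> and <93, 165>.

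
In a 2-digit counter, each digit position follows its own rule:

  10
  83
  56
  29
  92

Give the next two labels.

First digit goes 1, 8, 5, 2, 9 → 6 → 3 (−3 each step, mod 10).
Second digit: 0, 3, 6, 9, 2 → 5 → 8 (+3 each step, mod 10).
So the next two labels are 65 and 38.

65, 38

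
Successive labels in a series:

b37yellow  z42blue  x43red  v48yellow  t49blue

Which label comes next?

r54red

Letter: b, z, x, v, t → r (letters move back 2 places in the alphabet, wrapping A→Z).
For the second component, alternating steps +5, +1, +5, +1, …: 37, 42, 43, 48, 49 → 54.
For the colour, repeats yellow → blue → red: yellow, blue, red, yellow, blue → red.
So the next label is r54red.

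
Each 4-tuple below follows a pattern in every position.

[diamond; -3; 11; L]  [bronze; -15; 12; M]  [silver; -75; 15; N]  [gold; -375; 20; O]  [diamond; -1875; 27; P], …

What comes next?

Rank: repeats diamond → bronze → silver → gold; diamond, bronze, silver, gold, diamond → bronze.
For the second coordinate, ×5 each step: -3, -15, -75, -375, -1875 → -9375.
Third coordinate goes 11, 12, 15, 20, 27 → 36 (differences are 1, 3, 5, … (increasing by 2 each time)).
Letter — letters move forward 1 place in the alphabet: L, M, N, O, P → Q.
So the next 4-tuple is [bronze; -9375; 36; Q].

[bronze; -9375; 36; Q]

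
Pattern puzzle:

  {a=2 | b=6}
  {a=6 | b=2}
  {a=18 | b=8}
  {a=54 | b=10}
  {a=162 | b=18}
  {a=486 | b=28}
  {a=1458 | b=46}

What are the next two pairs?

{a=4374 | b=74}, {a=13122 | b=120}

For the a, ×3 each step: 2, 6, 18, 54, 162, 486, 1458 → 4374 → 13122.
For the b, each term is the sum of the two before it: 6, 2, 8, 10, 18, 28, 46 → 74 → 120.
So the next two pairs are {a=4374 | b=74} and {a=13122 | b=120}.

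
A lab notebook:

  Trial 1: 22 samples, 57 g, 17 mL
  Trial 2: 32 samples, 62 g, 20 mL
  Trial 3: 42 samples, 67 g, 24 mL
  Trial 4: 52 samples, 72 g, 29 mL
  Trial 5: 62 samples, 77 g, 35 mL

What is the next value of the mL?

Samples — +10 each step: 22, 32, 42, 52, 62 → 72.
G: +5 each step; 57, 62, 67, 72, 77 → 82.
ML — differences are 3, 4, 5, … (increasing by 1 each time): 17, 20, 24, 29, 35 → 42.

42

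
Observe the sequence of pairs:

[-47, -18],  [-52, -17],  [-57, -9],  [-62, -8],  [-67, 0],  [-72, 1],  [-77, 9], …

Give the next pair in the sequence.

[-82, 10]

First coordinate: −5 each step, so -47, -52, -57, -62, -67, -72, -77 → -82.
Second coordinate: alternating steps +1, +8, +1, +8, …, so -18, -17, -9, -8, 0, 1, 9 → 10.
So the next pair is [-82, 10].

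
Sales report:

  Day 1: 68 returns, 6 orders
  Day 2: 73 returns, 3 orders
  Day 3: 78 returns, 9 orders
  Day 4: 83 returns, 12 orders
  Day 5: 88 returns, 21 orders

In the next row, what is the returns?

Returns: +5 each step; 68, 73, 78, 83, 88 → 93.

93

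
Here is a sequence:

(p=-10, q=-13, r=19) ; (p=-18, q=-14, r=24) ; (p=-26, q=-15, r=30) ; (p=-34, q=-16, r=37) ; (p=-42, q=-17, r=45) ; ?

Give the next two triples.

P: -10, -18, -26, -34, -42 → -50 → -58 (−8 each step).
Q: −1 each step; -13, -14, -15, -16, -17 → -18 → -19.
R goes 19, 24, 30, 37, 45 → 54 → 64 (differences are 5, 6, 7, … (increasing by 1 each time)).
So the next two triples are (p=-50, q=-18, r=54) and (p=-58, q=-19, r=64).

(p=-50, q=-18, r=54), (p=-58, q=-19, r=64)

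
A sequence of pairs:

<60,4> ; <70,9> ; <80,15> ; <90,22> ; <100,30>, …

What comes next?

<110,39>

First coordinate goes 60, 70, 80, 90, 100 → 110 (+10 each step).
For the second coordinate, differences are 5, 6, 7, … (increasing by 1 each time): 4, 9, 15, 22, 30 → 39.
Putting it together: <110,39>.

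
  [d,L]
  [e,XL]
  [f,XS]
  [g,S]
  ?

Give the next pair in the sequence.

[h,M]

Letter: letters move forward 1 place in the alphabet; d, e, f, g → h.
Size: runs through clothing sizes XS→XL, so L, XL, XS, S → M.
Putting it together: [h,M].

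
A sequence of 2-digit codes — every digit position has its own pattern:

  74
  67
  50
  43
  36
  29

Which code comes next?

12

First digit: 7, 6, 5, 4, 3, 2 → 1 (−1 each step, mod 10).
Second digit: +3 each step, mod 10, so 4, 7, 0, 3, 6, 9 → 2.
Combining the parts gives 12.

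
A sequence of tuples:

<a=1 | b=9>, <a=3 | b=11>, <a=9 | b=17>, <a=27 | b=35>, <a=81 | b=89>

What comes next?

A: 1, 3, 9, 27, 81 → 243 (×3 each step).
B: always 8 more than the a; 9, 11, 17, 35, 89 → 251.
Putting it together: <a=243 | b=251>.

<a=243 | b=251>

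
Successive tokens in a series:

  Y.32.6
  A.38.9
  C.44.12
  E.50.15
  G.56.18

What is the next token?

I.62.21

Letter — letters move forward 2 places in the alphabet, wrapping Z→A: Y, A, C, E, G → I.
Second component goes 32, 38, 44, 50, 56 → 62 (+6 each step).
For the third component, +3 each step: 6, 9, 12, 15, 18 → 21.
Putting it together: I.62.21.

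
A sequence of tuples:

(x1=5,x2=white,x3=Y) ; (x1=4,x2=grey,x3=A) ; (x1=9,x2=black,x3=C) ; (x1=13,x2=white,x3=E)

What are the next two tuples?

(x1=22,x2=grey,x3=G), (x1=35,x2=black,x3=I)

X1: each term is the sum of the two before it, so 5, 4, 9, 13 → 22 → 35.
For the x2, repeats white → grey → black: white, grey, black, white → grey → black.
X3 — letters move forward 2 places in the alphabet, wrapping Z→A: Y, A, C, E → G → I.
Putting the parts together: (x1=22,x2=grey,x3=G) and then (x1=35,x2=black,x3=I).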